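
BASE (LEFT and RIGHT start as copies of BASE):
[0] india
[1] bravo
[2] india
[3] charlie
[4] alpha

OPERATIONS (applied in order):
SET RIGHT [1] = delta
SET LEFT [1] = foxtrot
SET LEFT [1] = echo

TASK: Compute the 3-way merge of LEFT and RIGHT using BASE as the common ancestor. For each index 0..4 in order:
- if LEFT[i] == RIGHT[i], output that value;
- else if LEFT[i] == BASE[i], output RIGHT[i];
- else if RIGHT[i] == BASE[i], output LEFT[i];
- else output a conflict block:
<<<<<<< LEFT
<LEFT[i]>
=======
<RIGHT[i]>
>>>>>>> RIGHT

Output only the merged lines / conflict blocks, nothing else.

Answer: india
<<<<<<< LEFT
echo
=======
delta
>>>>>>> RIGHT
india
charlie
alpha

Derivation:
Final LEFT:  [india, echo, india, charlie, alpha]
Final RIGHT: [india, delta, india, charlie, alpha]
i=0: L=india R=india -> agree -> india
i=1: BASE=bravo L=echo R=delta all differ -> CONFLICT
i=2: L=india R=india -> agree -> india
i=3: L=charlie R=charlie -> agree -> charlie
i=4: L=alpha R=alpha -> agree -> alpha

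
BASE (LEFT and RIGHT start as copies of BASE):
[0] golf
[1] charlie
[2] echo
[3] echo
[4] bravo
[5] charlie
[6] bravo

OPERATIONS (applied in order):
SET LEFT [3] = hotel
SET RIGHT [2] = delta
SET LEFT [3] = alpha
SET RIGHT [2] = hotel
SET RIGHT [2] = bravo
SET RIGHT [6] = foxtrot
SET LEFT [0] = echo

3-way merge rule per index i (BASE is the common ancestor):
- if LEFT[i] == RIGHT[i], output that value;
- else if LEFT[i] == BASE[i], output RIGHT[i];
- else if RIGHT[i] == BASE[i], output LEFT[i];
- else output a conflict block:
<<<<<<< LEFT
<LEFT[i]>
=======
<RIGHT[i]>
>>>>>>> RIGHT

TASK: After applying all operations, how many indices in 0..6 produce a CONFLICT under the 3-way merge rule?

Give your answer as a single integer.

Answer: 0

Derivation:
Final LEFT:  [echo, charlie, echo, alpha, bravo, charlie, bravo]
Final RIGHT: [golf, charlie, bravo, echo, bravo, charlie, foxtrot]
i=0: L=echo, R=golf=BASE -> take LEFT -> echo
i=1: L=charlie R=charlie -> agree -> charlie
i=2: L=echo=BASE, R=bravo -> take RIGHT -> bravo
i=3: L=alpha, R=echo=BASE -> take LEFT -> alpha
i=4: L=bravo R=bravo -> agree -> bravo
i=5: L=charlie R=charlie -> agree -> charlie
i=6: L=bravo=BASE, R=foxtrot -> take RIGHT -> foxtrot
Conflict count: 0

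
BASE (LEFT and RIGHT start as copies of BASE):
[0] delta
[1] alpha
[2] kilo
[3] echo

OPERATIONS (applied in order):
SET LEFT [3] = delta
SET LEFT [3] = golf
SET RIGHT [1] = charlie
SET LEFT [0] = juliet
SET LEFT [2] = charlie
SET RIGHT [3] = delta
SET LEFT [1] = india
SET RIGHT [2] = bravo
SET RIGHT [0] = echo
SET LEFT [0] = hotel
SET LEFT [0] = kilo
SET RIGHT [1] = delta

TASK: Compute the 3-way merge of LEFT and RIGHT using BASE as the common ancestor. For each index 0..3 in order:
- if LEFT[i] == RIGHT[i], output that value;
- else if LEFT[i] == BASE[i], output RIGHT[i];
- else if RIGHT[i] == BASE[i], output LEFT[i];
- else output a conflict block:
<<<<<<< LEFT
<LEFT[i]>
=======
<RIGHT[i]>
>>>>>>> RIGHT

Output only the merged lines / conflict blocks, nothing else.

Final LEFT:  [kilo, india, charlie, golf]
Final RIGHT: [echo, delta, bravo, delta]
i=0: BASE=delta L=kilo R=echo all differ -> CONFLICT
i=1: BASE=alpha L=india R=delta all differ -> CONFLICT
i=2: BASE=kilo L=charlie R=bravo all differ -> CONFLICT
i=3: BASE=echo L=golf R=delta all differ -> CONFLICT

Answer: <<<<<<< LEFT
kilo
=======
echo
>>>>>>> RIGHT
<<<<<<< LEFT
india
=======
delta
>>>>>>> RIGHT
<<<<<<< LEFT
charlie
=======
bravo
>>>>>>> RIGHT
<<<<<<< LEFT
golf
=======
delta
>>>>>>> RIGHT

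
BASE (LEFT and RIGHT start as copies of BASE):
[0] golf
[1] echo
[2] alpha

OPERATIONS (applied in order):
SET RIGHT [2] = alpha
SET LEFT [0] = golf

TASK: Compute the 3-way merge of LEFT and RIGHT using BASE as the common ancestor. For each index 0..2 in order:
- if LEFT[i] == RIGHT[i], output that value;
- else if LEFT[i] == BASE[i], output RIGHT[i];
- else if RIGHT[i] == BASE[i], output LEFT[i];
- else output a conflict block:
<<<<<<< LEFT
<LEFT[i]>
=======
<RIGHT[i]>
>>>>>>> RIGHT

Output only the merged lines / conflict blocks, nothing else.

Final LEFT:  [golf, echo, alpha]
Final RIGHT: [golf, echo, alpha]
i=0: L=golf R=golf -> agree -> golf
i=1: L=echo R=echo -> agree -> echo
i=2: L=alpha R=alpha -> agree -> alpha

Answer: golf
echo
alpha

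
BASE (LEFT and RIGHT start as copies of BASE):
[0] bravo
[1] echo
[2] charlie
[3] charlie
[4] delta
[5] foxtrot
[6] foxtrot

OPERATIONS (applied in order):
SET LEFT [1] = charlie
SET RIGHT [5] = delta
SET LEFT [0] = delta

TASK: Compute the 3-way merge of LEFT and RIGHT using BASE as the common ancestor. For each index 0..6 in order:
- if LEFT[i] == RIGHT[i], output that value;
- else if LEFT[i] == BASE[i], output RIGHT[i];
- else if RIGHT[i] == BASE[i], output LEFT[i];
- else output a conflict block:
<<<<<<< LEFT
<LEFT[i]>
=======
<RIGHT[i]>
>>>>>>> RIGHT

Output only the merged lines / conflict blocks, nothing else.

Final LEFT:  [delta, charlie, charlie, charlie, delta, foxtrot, foxtrot]
Final RIGHT: [bravo, echo, charlie, charlie, delta, delta, foxtrot]
i=0: L=delta, R=bravo=BASE -> take LEFT -> delta
i=1: L=charlie, R=echo=BASE -> take LEFT -> charlie
i=2: L=charlie R=charlie -> agree -> charlie
i=3: L=charlie R=charlie -> agree -> charlie
i=4: L=delta R=delta -> agree -> delta
i=5: L=foxtrot=BASE, R=delta -> take RIGHT -> delta
i=6: L=foxtrot R=foxtrot -> agree -> foxtrot

Answer: delta
charlie
charlie
charlie
delta
delta
foxtrot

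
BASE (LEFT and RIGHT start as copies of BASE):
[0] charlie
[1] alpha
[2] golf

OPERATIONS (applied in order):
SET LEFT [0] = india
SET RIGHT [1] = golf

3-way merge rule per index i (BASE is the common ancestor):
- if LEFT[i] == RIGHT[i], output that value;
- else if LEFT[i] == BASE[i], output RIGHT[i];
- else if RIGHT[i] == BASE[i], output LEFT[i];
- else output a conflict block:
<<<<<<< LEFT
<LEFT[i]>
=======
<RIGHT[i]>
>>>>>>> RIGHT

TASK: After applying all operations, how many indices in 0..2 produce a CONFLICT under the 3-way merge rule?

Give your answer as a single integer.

Final LEFT:  [india, alpha, golf]
Final RIGHT: [charlie, golf, golf]
i=0: L=india, R=charlie=BASE -> take LEFT -> india
i=1: L=alpha=BASE, R=golf -> take RIGHT -> golf
i=2: L=golf R=golf -> agree -> golf
Conflict count: 0

Answer: 0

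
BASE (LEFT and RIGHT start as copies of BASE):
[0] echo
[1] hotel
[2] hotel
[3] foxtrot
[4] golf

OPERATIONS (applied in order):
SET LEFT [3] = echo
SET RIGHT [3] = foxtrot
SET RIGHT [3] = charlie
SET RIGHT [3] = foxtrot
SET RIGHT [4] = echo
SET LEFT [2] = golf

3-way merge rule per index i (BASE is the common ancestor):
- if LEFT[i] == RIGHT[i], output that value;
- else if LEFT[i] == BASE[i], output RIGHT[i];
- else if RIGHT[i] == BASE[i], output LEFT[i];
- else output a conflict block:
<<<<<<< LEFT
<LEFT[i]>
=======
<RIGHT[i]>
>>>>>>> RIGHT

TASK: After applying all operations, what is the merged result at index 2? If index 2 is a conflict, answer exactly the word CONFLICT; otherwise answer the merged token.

Answer: golf

Derivation:
Final LEFT:  [echo, hotel, golf, echo, golf]
Final RIGHT: [echo, hotel, hotel, foxtrot, echo]
i=0: L=echo R=echo -> agree -> echo
i=1: L=hotel R=hotel -> agree -> hotel
i=2: L=golf, R=hotel=BASE -> take LEFT -> golf
i=3: L=echo, R=foxtrot=BASE -> take LEFT -> echo
i=4: L=golf=BASE, R=echo -> take RIGHT -> echo
Index 2 -> golf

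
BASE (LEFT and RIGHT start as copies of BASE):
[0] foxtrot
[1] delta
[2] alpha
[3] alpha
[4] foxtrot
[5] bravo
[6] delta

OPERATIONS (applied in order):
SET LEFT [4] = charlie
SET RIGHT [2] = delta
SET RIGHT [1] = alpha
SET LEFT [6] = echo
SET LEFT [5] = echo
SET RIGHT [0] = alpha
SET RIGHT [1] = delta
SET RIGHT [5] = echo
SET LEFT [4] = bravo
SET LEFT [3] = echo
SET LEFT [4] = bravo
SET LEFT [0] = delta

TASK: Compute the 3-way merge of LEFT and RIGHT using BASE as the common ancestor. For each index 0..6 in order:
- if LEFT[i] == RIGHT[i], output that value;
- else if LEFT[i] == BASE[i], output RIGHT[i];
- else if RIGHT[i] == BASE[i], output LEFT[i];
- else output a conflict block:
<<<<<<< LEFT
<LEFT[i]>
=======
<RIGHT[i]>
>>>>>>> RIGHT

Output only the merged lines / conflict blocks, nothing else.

Answer: <<<<<<< LEFT
delta
=======
alpha
>>>>>>> RIGHT
delta
delta
echo
bravo
echo
echo

Derivation:
Final LEFT:  [delta, delta, alpha, echo, bravo, echo, echo]
Final RIGHT: [alpha, delta, delta, alpha, foxtrot, echo, delta]
i=0: BASE=foxtrot L=delta R=alpha all differ -> CONFLICT
i=1: L=delta R=delta -> agree -> delta
i=2: L=alpha=BASE, R=delta -> take RIGHT -> delta
i=3: L=echo, R=alpha=BASE -> take LEFT -> echo
i=4: L=bravo, R=foxtrot=BASE -> take LEFT -> bravo
i=5: L=echo R=echo -> agree -> echo
i=6: L=echo, R=delta=BASE -> take LEFT -> echo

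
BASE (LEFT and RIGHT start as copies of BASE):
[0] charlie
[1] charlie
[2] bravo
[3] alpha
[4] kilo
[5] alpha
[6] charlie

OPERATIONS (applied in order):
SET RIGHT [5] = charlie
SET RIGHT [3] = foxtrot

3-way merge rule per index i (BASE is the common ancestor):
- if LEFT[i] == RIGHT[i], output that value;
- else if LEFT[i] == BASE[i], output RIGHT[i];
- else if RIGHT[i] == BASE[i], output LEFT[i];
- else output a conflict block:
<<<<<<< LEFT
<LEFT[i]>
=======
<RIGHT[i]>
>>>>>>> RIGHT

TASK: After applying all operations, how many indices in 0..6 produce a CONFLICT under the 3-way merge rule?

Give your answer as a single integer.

Answer: 0

Derivation:
Final LEFT:  [charlie, charlie, bravo, alpha, kilo, alpha, charlie]
Final RIGHT: [charlie, charlie, bravo, foxtrot, kilo, charlie, charlie]
i=0: L=charlie R=charlie -> agree -> charlie
i=1: L=charlie R=charlie -> agree -> charlie
i=2: L=bravo R=bravo -> agree -> bravo
i=3: L=alpha=BASE, R=foxtrot -> take RIGHT -> foxtrot
i=4: L=kilo R=kilo -> agree -> kilo
i=5: L=alpha=BASE, R=charlie -> take RIGHT -> charlie
i=6: L=charlie R=charlie -> agree -> charlie
Conflict count: 0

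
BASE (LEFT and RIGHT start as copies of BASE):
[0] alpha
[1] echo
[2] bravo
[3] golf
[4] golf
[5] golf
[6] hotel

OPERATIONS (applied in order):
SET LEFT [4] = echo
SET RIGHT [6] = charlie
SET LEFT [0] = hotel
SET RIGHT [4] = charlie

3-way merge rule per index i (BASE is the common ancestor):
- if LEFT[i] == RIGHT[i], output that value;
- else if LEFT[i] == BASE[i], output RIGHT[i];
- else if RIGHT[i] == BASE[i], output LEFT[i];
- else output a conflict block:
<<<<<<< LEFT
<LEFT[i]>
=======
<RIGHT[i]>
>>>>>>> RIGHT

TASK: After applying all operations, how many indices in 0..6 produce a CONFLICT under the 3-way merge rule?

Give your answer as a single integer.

Final LEFT:  [hotel, echo, bravo, golf, echo, golf, hotel]
Final RIGHT: [alpha, echo, bravo, golf, charlie, golf, charlie]
i=0: L=hotel, R=alpha=BASE -> take LEFT -> hotel
i=1: L=echo R=echo -> agree -> echo
i=2: L=bravo R=bravo -> agree -> bravo
i=3: L=golf R=golf -> agree -> golf
i=4: BASE=golf L=echo R=charlie all differ -> CONFLICT
i=5: L=golf R=golf -> agree -> golf
i=6: L=hotel=BASE, R=charlie -> take RIGHT -> charlie
Conflict count: 1

Answer: 1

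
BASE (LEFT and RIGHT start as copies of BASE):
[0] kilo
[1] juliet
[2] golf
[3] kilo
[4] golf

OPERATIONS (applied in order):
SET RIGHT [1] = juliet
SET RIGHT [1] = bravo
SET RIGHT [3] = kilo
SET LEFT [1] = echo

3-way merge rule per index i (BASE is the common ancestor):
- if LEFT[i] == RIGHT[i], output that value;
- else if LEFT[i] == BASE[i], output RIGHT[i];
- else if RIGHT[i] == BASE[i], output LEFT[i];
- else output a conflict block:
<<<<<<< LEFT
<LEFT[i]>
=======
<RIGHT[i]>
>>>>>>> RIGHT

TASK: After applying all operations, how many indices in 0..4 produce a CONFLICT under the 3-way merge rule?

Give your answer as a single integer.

Final LEFT:  [kilo, echo, golf, kilo, golf]
Final RIGHT: [kilo, bravo, golf, kilo, golf]
i=0: L=kilo R=kilo -> agree -> kilo
i=1: BASE=juliet L=echo R=bravo all differ -> CONFLICT
i=2: L=golf R=golf -> agree -> golf
i=3: L=kilo R=kilo -> agree -> kilo
i=4: L=golf R=golf -> agree -> golf
Conflict count: 1

Answer: 1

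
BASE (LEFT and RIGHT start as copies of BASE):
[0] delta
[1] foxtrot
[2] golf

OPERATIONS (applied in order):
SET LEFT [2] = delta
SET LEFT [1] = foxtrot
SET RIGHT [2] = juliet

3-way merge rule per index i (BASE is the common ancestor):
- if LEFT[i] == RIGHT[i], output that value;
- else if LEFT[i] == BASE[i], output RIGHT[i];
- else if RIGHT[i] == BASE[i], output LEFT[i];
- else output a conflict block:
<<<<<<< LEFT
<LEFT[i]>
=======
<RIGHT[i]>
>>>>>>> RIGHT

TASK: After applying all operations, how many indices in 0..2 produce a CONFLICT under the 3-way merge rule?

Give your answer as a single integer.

Final LEFT:  [delta, foxtrot, delta]
Final RIGHT: [delta, foxtrot, juliet]
i=0: L=delta R=delta -> agree -> delta
i=1: L=foxtrot R=foxtrot -> agree -> foxtrot
i=2: BASE=golf L=delta R=juliet all differ -> CONFLICT
Conflict count: 1

Answer: 1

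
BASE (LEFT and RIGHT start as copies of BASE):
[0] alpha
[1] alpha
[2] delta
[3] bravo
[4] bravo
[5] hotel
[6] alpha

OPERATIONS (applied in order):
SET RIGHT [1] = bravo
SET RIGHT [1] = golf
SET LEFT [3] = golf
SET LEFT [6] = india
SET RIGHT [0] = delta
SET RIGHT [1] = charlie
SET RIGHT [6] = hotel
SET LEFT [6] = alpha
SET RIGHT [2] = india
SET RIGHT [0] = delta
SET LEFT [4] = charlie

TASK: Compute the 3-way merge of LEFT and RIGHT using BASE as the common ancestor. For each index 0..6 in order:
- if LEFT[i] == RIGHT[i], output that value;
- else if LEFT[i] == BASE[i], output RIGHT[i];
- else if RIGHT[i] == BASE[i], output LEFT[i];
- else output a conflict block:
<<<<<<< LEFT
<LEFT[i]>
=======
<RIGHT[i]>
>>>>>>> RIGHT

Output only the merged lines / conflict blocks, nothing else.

Answer: delta
charlie
india
golf
charlie
hotel
hotel

Derivation:
Final LEFT:  [alpha, alpha, delta, golf, charlie, hotel, alpha]
Final RIGHT: [delta, charlie, india, bravo, bravo, hotel, hotel]
i=0: L=alpha=BASE, R=delta -> take RIGHT -> delta
i=1: L=alpha=BASE, R=charlie -> take RIGHT -> charlie
i=2: L=delta=BASE, R=india -> take RIGHT -> india
i=3: L=golf, R=bravo=BASE -> take LEFT -> golf
i=4: L=charlie, R=bravo=BASE -> take LEFT -> charlie
i=5: L=hotel R=hotel -> agree -> hotel
i=6: L=alpha=BASE, R=hotel -> take RIGHT -> hotel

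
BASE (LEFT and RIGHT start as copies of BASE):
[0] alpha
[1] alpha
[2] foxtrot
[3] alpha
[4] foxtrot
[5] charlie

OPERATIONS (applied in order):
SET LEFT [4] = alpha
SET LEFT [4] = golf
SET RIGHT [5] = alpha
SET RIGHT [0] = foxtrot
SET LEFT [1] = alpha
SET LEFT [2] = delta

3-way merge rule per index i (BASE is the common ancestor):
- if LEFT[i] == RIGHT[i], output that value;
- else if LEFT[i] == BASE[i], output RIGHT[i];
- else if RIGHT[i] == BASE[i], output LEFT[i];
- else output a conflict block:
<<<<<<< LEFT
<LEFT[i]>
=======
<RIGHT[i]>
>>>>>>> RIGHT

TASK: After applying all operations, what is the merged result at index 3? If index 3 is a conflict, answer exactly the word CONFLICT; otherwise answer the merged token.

Answer: alpha

Derivation:
Final LEFT:  [alpha, alpha, delta, alpha, golf, charlie]
Final RIGHT: [foxtrot, alpha, foxtrot, alpha, foxtrot, alpha]
i=0: L=alpha=BASE, R=foxtrot -> take RIGHT -> foxtrot
i=1: L=alpha R=alpha -> agree -> alpha
i=2: L=delta, R=foxtrot=BASE -> take LEFT -> delta
i=3: L=alpha R=alpha -> agree -> alpha
i=4: L=golf, R=foxtrot=BASE -> take LEFT -> golf
i=5: L=charlie=BASE, R=alpha -> take RIGHT -> alpha
Index 3 -> alpha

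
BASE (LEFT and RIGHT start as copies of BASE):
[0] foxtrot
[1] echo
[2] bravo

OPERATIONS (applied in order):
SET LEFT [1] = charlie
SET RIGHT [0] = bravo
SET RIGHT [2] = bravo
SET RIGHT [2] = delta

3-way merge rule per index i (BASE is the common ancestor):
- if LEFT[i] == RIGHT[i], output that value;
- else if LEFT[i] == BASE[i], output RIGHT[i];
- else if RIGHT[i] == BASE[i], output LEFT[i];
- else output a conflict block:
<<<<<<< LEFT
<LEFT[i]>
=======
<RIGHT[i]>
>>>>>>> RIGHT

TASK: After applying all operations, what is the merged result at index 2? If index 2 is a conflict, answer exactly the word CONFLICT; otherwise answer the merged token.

Answer: delta

Derivation:
Final LEFT:  [foxtrot, charlie, bravo]
Final RIGHT: [bravo, echo, delta]
i=0: L=foxtrot=BASE, R=bravo -> take RIGHT -> bravo
i=1: L=charlie, R=echo=BASE -> take LEFT -> charlie
i=2: L=bravo=BASE, R=delta -> take RIGHT -> delta
Index 2 -> delta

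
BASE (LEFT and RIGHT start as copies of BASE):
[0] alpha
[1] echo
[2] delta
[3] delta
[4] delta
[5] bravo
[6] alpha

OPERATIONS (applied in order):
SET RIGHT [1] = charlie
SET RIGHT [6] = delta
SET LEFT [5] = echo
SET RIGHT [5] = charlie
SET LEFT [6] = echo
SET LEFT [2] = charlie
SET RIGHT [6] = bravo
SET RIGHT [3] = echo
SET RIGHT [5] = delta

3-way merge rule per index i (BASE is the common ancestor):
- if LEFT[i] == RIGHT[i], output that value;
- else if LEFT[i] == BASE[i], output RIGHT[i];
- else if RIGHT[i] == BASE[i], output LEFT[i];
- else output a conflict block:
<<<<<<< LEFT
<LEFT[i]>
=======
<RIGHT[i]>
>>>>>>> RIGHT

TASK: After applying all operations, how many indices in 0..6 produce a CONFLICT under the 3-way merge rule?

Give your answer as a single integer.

Answer: 2

Derivation:
Final LEFT:  [alpha, echo, charlie, delta, delta, echo, echo]
Final RIGHT: [alpha, charlie, delta, echo, delta, delta, bravo]
i=0: L=alpha R=alpha -> agree -> alpha
i=1: L=echo=BASE, R=charlie -> take RIGHT -> charlie
i=2: L=charlie, R=delta=BASE -> take LEFT -> charlie
i=3: L=delta=BASE, R=echo -> take RIGHT -> echo
i=4: L=delta R=delta -> agree -> delta
i=5: BASE=bravo L=echo R=delta all differ -> CONFLICT
i=6: BASE=alpha L=echo R=bravo all differ -> CONFLICT
Conflict count: 2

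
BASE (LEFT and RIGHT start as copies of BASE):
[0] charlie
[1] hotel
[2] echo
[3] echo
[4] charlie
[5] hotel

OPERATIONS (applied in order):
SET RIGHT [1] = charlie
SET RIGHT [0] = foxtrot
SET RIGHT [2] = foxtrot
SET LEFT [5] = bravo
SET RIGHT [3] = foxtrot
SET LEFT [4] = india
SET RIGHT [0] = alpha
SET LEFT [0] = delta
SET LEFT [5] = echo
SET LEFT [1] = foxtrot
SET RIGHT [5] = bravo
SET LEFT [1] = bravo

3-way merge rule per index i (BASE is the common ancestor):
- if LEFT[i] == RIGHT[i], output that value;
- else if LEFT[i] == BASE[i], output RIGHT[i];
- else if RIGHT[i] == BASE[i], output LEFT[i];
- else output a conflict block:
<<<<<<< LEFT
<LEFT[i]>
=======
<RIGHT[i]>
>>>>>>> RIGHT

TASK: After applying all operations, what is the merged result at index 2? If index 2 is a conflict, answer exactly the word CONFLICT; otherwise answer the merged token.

Final LEFT:  [delta, bravo, echo, echo, india, echo]
Final RIGHT: [alpha, charlie, foxtrot, foxtrot, charlie, bravo]
i=0: BASE=charlie L=delta R=alpha all differ -> CONFLICT
i=1: BASE=hotel L=bravo R=charlie all differ -> CONFLICT
i=2: L=echo=BASE, R=foxtrot -> take RIGHT -> foxtrot
i=3: L=echo=BASE, R=foxtrot -> take RIGHT -> foxtrot
i=4: L=india, R=charlie=BASE -> take LEFT -> india
i=5: BASE=hotel L=echo R=bravo all differ -> CONFLICT
Index 2 -> foxtrot

Answer: foxtrot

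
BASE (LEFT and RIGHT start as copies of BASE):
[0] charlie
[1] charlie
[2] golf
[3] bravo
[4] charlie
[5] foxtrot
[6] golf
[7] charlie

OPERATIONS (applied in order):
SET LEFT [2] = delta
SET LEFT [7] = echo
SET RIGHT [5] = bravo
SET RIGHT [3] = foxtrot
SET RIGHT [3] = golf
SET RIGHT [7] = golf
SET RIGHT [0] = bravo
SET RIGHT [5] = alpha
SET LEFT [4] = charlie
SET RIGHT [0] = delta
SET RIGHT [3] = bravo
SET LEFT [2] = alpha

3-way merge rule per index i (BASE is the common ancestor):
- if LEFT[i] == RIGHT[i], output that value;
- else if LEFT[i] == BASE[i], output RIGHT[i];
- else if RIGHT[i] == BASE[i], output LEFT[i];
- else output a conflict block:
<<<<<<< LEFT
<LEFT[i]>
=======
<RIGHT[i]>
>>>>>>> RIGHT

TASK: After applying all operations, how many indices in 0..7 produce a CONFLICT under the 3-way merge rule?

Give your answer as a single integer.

Answer: 1

Derivation:
Final LEFT:  [charlie, charlie, alpha, bravo, charlie, foxtrot, golf, echo]
Final RIGHT: [delta, charlie, golf, bravo, charlie, alpha, golf, golf]
i=0: L=charlie=BASE, R=delta -> take RIGHT -> delta
i=1: L=charlie R=charlie -> agree -> charlie
i=2: L=alpha, R=golf=BASE -> take LEFT -> alpha
i=3: L=bravo R=bravo -> agree -> bravo
i=4: L=charlie R=charlie -> agree -> charlie
i=5: L=foxtrot=BASE, R=alpha -> take RIGHT -> alpha
i=6: L=golf R=golf -> agree -> golf
i=7: BASE=charlie L=echo R=golf all differ -> CONFLICT
Conflict count: 1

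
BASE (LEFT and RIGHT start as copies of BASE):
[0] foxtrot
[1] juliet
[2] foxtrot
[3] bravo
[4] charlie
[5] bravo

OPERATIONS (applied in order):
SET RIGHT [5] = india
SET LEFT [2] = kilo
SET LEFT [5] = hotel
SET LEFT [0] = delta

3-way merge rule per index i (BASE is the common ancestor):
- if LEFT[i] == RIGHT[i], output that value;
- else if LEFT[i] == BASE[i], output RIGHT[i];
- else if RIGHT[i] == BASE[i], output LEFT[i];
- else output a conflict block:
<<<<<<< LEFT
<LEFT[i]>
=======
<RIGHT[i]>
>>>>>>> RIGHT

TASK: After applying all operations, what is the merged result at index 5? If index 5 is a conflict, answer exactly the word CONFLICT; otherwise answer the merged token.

Answer: CONFLICT

Derivation:
Final LEFT:  [delta, juliet, kilo, bravo, charlie, hotel]
Final RIGHT: [foxtrot, juliet, foxtrot, bravo, charlie, india]
i=0: L=delta, R=foxtrot=BASE -> take LEFT -> delta
i=1: L=juliet R=juliet -> agree -> juliet
i=2: L=kilo, R=foxtrot=BASE -> take LEFT -> kilo
i=3: L=bravo R=bravo -> agree -> bravo
i=4: L=charlie R=charlie -> agree -> charlie
i=5: BASE=bravo L=hotel R=india all differ -> CONFLICT
Index 5 -> CONFLICT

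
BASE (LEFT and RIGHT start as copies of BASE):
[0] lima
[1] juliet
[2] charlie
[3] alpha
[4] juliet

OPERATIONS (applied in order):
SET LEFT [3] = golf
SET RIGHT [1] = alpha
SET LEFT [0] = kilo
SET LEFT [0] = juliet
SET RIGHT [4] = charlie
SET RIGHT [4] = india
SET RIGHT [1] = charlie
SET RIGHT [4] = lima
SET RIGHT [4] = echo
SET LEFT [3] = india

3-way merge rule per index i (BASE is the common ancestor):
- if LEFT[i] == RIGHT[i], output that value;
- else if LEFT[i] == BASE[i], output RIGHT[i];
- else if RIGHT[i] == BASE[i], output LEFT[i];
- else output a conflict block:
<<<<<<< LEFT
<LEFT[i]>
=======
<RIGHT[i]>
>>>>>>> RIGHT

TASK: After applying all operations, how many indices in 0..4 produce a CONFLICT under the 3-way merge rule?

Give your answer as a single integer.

Answer: 0

Derivation:
Final LEFT:  [juliet, juliet, charlie, india, juliet]
Final RIGHT: [lima, charlie, charlie, alpha, echo]
i=0: L=juliet, R=lima=BASE -> take LEFT -> juliet
i=1: L=juliet=BASE, R=charlie -> take RIGHT -> charlie
i=2: L=charlie R=charlie -> agree -> charlie
i=3: L=india, R=alpha=BASE -> take LEFT -> india
i=4: L=juliet=BASE, R=echo -> take RIGHT -> echo
Conflict count: 0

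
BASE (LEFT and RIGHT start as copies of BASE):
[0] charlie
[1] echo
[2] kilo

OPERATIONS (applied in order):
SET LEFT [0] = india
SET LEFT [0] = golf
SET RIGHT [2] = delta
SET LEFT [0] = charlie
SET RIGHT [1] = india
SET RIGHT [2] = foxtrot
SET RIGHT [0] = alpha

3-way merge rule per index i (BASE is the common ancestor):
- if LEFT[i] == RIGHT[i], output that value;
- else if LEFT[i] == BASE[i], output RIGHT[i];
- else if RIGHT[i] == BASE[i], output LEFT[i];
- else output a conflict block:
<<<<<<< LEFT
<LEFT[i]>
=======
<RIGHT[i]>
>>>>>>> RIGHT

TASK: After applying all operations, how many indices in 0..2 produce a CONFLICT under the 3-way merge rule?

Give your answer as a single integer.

Final LEFT:  [charlie, echo, kilo]
Final RIGHT: [alpha, india, foxtrot]
i=0: L=charlie=BASE, R=alpha -> take RIGHT -> alpha
i=1: L=echo=BASE, R=india -> take RIGHT -> india
i=2: L=kilo=BASE, R=foxtrot -> take RIGHT -> foxtrot
Conflict count: 0

Answer: 0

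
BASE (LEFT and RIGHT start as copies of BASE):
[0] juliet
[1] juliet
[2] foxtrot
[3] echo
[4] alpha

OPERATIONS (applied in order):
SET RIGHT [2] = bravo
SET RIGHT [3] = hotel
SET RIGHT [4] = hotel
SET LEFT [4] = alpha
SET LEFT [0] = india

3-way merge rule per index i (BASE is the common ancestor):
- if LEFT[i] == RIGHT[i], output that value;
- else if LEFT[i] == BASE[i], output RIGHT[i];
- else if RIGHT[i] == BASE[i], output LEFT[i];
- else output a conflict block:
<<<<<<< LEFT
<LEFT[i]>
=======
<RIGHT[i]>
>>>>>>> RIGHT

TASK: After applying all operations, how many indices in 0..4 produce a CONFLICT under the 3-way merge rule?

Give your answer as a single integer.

Answer: 0

Derivation:
Final LEFT:  [india, juliet, foxtrot, echo, alpha]
Final RIGHT: [juliet, juliet, bravo, hotel, hotel]
i=0: L=india, R=juliet=BASE -> take LEFT -> india
i=1: L=juliet R=juliet -> agree -> juliet
i=2: L=foxtrot=BASE, R=bravo -> take RIGHT -> bravo
i=3: L=echo=BASE, R=hotel -> take RIGHT -> hotel
i=4: L=alpha=BASE, R=hotel -> take RIGHT -> hotel
Conflict count: 0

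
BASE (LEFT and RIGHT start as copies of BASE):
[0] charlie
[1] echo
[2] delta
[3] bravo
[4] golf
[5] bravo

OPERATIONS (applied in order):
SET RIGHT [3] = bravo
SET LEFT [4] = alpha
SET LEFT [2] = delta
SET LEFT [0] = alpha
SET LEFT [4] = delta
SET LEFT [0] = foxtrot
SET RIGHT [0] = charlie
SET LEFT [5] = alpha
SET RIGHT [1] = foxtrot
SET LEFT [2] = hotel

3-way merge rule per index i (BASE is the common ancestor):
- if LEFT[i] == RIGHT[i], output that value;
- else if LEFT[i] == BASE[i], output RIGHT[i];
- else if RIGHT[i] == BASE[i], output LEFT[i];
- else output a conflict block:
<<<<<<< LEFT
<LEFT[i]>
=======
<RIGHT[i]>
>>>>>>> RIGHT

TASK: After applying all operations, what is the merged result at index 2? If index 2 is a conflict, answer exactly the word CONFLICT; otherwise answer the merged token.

Answer: hotel

Derivation:
Final LEFT:  [foxtrot, echo, hotel, bravo, delta, alpha]
Final RIGHT: [charlie, foxtrot, delta, bravo, golf, bravo]
i=0: L=foxtrot, R=charlie=BASE -> take LEFT -> foxtrot
i=1: L=echo=BASE, R=foxtrot -> take RIGHT -> foxtrot
i=2: L=hotel, R=delta=BASE -> take LEFT -> hotel
i=3: L=bravo R=bravo -> agree -> bravo
i=4: L=delta, R=golf=BASE -> take LEFT -> delta
i=5: L=alpha, R=bravo=BASE -> take LEFT -> alpha
Index 2 -> hotel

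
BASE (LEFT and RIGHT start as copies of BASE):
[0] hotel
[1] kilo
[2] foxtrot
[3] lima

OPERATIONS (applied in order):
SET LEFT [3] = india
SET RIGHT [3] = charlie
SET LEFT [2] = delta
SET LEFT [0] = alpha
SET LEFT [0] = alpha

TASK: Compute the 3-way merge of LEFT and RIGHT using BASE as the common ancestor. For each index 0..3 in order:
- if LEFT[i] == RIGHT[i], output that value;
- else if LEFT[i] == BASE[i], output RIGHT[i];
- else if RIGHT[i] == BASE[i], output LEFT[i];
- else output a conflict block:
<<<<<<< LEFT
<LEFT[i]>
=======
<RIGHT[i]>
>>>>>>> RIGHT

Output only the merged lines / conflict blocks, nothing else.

Final LEFT:  [alpha, kilo, delta, india]
Final RIGHT: [hotel, kilo, foxtrot, charlie]
i=0: L=alpha, R=hotel=BASE -> take LEFT -> alpha
i=1: L=kilo R=kilo -> agree -> kilo
i=2: L=delta, R=foxtrot=BASE -> take LEFT -> delta
i=3: BASE=lima L=india R=charlie all differ -> CONFLICT

Answer: alpha
kilo
delta
<<<<<<< LEFT
india
=======
charlie
>>>>>>> RIGHT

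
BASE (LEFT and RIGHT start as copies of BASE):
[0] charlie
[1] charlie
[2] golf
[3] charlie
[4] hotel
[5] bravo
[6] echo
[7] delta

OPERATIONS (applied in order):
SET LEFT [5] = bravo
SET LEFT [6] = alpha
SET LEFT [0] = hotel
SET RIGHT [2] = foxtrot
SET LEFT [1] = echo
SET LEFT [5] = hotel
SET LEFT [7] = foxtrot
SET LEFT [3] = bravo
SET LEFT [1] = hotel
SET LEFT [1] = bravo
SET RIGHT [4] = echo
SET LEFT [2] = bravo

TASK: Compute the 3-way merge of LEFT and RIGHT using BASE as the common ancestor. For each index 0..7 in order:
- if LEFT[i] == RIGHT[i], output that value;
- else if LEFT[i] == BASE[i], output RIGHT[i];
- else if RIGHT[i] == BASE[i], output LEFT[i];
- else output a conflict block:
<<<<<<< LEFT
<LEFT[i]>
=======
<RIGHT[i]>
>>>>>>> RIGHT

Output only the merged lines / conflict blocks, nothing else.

Answer: hotel
bravo
<<<<<<< LEFT
bravo
=======
foxtrot
>>>>>>> RIGHT
bravo
echo
hotel
alpha
foxtrot

Derivation:
Final LEFT:  [hotel, bravo, bravo, bravo, hotel, hotel, alpha, foxtrot]
Final RIGHT: [charlie, charlie, foxtrot, charlie, echo, bravo, echo, delta]
i=0: L=hotel, R=charlie=BASE -> take LEFT -> hotel
i=1: L=bravo, R=charlie=BASE -> take LEFT -> bravo
i=2: BASE=golf L=bravo R=foxtrot all differ -> CONFLICT
i=3: L=bravo, R=charlie=BASE -> take LEFT -> bravo
i=4: L=hotel=BASE, R=echo -> take RIGHT -> echo
i=5: L=hotel, R=bravo=BASE -> take LEFT -> hotel
i=6: L=alpha, R=echo=BASE -> take LEFT -> alpha
i=7: L=foxtrot, R=delta=BASE -> take LEFT -> foxtrot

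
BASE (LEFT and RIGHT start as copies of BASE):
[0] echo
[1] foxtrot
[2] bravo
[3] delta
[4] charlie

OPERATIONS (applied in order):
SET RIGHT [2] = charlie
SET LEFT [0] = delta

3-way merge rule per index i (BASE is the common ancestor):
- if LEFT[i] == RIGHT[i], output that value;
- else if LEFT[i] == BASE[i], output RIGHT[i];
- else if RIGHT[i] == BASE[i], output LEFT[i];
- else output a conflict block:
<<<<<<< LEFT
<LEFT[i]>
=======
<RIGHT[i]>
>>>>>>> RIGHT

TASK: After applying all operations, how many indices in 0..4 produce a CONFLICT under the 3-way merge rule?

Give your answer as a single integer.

Final LEFT:  [delta, foxtrot, bravo, delta, charlie]
Final RIGHT: [echo, foxtrot, charlie, delta, charlie]
i=0: L=delta, R=echo=BASE -> take LEFT -> delta
i=1: L=foxtrot R=foxtrot -> agree -> foxtrot
i=2: L=bravo=BASE, R=charlie -> take RIGHT -> charlie
i=3: L=delta R=delta -> agree -> delta
i=4: L=charlie R=charlie -> agree -> charlie
Conflict count: 0

Answer: 0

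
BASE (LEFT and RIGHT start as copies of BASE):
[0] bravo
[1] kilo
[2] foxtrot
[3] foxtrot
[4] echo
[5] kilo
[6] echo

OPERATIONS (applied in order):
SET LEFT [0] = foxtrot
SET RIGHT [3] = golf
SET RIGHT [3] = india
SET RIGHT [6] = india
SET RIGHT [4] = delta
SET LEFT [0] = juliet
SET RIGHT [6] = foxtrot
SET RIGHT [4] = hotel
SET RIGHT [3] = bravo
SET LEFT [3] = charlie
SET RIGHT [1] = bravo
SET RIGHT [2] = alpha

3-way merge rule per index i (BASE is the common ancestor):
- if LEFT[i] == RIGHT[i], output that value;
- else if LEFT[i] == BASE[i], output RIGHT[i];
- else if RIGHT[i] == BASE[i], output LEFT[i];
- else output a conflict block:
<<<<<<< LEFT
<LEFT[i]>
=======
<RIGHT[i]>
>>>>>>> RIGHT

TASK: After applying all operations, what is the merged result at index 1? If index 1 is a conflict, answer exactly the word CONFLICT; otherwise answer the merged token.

Answer: bravo

Derivation:
Final LEFT:  [juliet, kilo, foxtrot, charlie, echo, kilo, echo]
Final RIGHT: [bravo, bravo, alpha, bravo, hotel, kilo, foxtrot]
i=0: L=juliet, R=bravo=BASE -> take LEFT -> juliet
i=1: L=kilo=BASE, R=bravo -> take RIGHT -> bravo
i=2: L=foxtrot=BASE, R=alpha -> take RIGHT -> alpha
i=3: BASE=foxtrot L=charlie R=bravo all differ -> CONFLICT
i=4: L=echo=BASE, R=hotel -> take RIGHT -> hotel
i=5: L=kilo R=kilo -> agree -> kilo
i=6: L=echo=BASE, R=foxtrot -> take RIGHT -> foxtrot
Index 1 -> bravo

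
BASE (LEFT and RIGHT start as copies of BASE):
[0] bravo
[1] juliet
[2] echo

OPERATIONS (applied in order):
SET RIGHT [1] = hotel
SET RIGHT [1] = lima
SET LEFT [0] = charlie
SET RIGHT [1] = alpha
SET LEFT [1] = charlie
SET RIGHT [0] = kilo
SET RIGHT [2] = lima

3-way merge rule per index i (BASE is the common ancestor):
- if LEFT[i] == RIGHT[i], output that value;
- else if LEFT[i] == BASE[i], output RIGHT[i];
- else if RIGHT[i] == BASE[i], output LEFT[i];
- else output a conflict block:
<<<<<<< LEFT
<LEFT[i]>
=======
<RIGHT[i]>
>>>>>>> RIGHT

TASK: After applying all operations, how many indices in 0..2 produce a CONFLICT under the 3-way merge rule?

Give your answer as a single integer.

Final LEFT:  [charlie, charlie, echo]
Final RIGHT: [kilo, alpha, lima]
i=0: BASE=bravo L=charlie R=kilo all differ -> CONFLICT
i=1: BASE=juliet L=charlie R=alpha all differ -> CONFLICT
i=2: L=echo=BASE, R=lima -> take RIGHT -> lima
Conflict count: 2

Answer: 2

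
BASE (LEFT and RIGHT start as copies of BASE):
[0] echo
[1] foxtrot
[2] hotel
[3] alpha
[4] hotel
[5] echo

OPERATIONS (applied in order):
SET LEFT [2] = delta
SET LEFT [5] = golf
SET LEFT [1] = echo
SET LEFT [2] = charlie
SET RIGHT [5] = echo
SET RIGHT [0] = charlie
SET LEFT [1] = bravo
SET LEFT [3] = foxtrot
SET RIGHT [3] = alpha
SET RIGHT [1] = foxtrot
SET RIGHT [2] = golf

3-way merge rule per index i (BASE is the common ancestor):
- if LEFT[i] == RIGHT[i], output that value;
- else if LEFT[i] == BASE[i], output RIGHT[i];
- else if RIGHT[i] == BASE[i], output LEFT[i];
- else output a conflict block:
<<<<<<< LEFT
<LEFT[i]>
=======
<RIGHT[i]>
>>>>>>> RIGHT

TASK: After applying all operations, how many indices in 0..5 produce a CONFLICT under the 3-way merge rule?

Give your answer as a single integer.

Answer: 1

Derivation:
Final LEFT:  [echo, bravo, charlie, foxtrot, hotel, golf]
Final RIGHT: [charlie, foxtrot, golf, alpha, hotel, echo]
i=0: L=echo=BASE, R=charlie -> take RIGHT -> charlie
i=1: L=bravo, R=foxtrot=BASE -> take LEFT -> bravo
i=2: BASE=hotel L=charlie R=golf all differ -> CONFLICT
i=3: L=foxtrot, R=alpha=BASE -> take LEFT -> foxtrot
i=4: L=hotel R=hotel -> agree -> hotel
i=5: L=golf, R=echo=BASE -> take LEFT -> golf
Conflict count: 1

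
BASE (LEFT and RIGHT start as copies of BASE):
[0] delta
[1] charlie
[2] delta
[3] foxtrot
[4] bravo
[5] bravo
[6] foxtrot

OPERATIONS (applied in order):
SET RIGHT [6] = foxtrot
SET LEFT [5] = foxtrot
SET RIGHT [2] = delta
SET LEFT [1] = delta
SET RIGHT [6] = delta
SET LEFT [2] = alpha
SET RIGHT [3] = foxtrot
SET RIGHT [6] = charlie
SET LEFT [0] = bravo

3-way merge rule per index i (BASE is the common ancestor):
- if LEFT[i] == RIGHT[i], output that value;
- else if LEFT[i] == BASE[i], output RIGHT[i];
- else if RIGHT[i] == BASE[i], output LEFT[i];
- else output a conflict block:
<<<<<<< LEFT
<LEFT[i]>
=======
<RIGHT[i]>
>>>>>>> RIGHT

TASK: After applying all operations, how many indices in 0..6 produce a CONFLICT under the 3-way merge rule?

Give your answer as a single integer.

Final LEFT:  [bravo, delta, alpha, foxtrot, bravo, foxtrot, foxtrot]
Final RIGHT: [delta, charlie, delta, foxtrot, bravo, bravo, charlie]
i=0: L=bravo, R=delta=BASE -> take LEFT -> bravo
i=1: L=delta, R=charlie=BASE -> take LEFT -> delta
i=2: L=alpha, R=delta=BASE -> take LEFT -> alpha
i=3: L=foxtrot R=foxtrot -> agree -> foxtrot
i=4: L=bravo R=bravo -> agree -> bravo
i=5: L=foxtrot, R=bravo=BASE -> take LEFT -> foxtrot
i=6: L=foxtrot=BASE, R=charlie -> take RIGHT -> charlie
Conflict count: 0

Answer: 0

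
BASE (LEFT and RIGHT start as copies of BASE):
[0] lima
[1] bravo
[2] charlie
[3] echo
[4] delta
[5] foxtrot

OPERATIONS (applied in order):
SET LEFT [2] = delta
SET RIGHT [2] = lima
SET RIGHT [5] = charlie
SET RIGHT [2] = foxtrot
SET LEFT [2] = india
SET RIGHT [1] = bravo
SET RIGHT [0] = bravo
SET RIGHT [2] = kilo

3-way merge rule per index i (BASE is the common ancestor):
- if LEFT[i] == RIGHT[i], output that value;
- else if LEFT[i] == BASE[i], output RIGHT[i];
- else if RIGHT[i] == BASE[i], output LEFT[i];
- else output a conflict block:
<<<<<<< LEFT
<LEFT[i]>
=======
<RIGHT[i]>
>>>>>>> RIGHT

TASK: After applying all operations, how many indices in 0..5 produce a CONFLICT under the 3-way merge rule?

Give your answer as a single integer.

Answer: 1

Derivation:
Final LEFT:  [lima, bravo, india, echo, delta, foxtrot]
Final RIGHT: [bravo, bravo, kilo, echo, delta, charlie]
i=0: L=lima=BASE, R=bravo -> take RIGHT -> bravo
i=1: L=bravo R=bravo -> agree -> bravo
i=2: BASE=charlie L=india R=kilo all differ -> CONFLICT
i=3: L=echo R=echo -> agree -> echo
i=4: L=delta R=delta -> agree -> delta
i=5: L=foxtrot=BASE, R=charlie -> take RIGHT -> charlie
Conflict count: 1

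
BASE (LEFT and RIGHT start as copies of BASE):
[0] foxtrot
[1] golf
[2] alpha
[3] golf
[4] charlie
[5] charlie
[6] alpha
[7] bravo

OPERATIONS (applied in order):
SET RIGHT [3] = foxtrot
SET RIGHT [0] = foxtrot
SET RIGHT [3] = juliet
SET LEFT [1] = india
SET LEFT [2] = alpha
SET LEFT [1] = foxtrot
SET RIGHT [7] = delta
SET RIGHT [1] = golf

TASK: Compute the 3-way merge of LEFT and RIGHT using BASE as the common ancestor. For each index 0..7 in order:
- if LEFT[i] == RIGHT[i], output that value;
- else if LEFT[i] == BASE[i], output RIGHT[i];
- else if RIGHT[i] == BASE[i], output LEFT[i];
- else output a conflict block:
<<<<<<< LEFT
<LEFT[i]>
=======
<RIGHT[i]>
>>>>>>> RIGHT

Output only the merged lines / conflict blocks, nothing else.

Answer: foxtrot
foxtrot
alpha
juliet
charlie
charlie
alpha
delta

Derivation:
Final LEFT:  [foxtrot, foxtrot, alpha, golf, charlie, charlie, alpha, bravo]
Final RIGHT: [foxtrot, golf, alpha, juliet, charlie, charlie, alpha, delta]
i=0: L=foxtrot R=foxtrot -> agree -> foxtrot
i=1: L=foxtrot, R=golf=BASE -> take LEFT -> foxtrot
i=2: L=alpha R=alpha -> agree -> alpha
i=3: L=golf=BASE, R=juliet -> take RIGHT -> juliet
i=4: L=charlie R=charlie -> agree -> charlie
i=5: L=charlie R=charlie -> agree -> charlie
i=6: L=alpha R=alpha -> agree -> alpha
i=7: L=bravo=BASE, R=delta -> take RIGHT -> delta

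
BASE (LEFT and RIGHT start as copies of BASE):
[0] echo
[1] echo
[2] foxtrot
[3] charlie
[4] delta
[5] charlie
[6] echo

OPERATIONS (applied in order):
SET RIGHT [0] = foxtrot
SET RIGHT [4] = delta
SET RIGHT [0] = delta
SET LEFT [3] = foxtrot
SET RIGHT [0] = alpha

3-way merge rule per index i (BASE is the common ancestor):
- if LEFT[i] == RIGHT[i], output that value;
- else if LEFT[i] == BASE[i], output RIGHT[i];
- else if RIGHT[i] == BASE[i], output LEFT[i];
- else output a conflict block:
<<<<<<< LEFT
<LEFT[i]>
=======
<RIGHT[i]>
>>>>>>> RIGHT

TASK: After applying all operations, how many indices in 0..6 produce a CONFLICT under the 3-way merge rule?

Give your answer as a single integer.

Final LEFT:  [echo, echo, foxtrot, foxtrot, delta, charlie, echo]
Final RIGHT: [alpha, echo, foxtrot, charlie, delta, charlie, echo]
i=0: L=echo=BASE, R=alpha -> take RIGHT -> alpha
i=1: L=echo R=echo -> agree -> echo
i=2: L=foxtrot R=foxtrot -> agree -> foxtrot
i=3: L=foxtrot, R=charlie=BASE -> take LEFT -> foxtrot
i=4: L=delta R=delta -> agree -> delta
i=5: L=charlie R=charlie -> agree -> charlie
i=6: L=echo R=echo -> agree -> echo
Conflict count: 0

Answer: 0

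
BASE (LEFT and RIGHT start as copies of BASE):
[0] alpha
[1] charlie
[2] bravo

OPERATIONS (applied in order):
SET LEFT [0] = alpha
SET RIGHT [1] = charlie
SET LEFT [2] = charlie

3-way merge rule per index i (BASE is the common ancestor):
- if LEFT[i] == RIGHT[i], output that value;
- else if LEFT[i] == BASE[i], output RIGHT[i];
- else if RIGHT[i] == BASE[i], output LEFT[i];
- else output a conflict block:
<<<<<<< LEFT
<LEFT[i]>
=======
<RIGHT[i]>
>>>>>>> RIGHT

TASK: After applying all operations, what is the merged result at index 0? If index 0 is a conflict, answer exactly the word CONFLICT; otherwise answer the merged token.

Answer: alpha

Derivation:
Final LEFT:  [alpha, charlie, charlie]
Final RIGHT: [alpha, charlie, bravo]
i=0: L=alpha R=alpha -> agree -> alpha
i=1: L=charlie R=charlie -> agree -> charlie
i=2: L=charlie, R=bravo=BASE -> take LEFT -> charlie
Index 0 -> alpha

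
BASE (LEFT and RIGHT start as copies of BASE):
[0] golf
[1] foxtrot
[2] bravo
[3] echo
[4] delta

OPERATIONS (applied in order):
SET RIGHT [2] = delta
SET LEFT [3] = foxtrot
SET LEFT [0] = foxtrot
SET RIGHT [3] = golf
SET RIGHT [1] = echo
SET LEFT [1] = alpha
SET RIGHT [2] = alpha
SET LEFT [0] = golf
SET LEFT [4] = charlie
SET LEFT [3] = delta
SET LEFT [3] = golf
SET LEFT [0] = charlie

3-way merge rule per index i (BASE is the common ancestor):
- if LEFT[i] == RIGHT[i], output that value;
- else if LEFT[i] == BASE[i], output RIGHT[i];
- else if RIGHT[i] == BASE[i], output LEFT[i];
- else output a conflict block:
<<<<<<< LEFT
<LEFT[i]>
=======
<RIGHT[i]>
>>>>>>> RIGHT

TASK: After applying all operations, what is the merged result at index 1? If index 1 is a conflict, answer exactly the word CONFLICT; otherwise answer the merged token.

Final LEFT:  [charlie, alpha, bravo, golf, charlie]
Final RIGHT: [golf, echo, alpha, golf, delta]
i=0: L=charlie, R=golf=BASE -> take LEFT -> charlie
i=1: BASE=foxtrot L=alpha R=echo all differ -> CONFLICT
i=2: L=bravo=BASE, R=alpha -> take RIGHT -> alpha
i=3: L=golf R=golf -> agree -> golf
i=4: L=charlie, R=delta=BASE -> take LEFT -> charlie
Index 1 -> CONFLICT

Answer: CONFLICT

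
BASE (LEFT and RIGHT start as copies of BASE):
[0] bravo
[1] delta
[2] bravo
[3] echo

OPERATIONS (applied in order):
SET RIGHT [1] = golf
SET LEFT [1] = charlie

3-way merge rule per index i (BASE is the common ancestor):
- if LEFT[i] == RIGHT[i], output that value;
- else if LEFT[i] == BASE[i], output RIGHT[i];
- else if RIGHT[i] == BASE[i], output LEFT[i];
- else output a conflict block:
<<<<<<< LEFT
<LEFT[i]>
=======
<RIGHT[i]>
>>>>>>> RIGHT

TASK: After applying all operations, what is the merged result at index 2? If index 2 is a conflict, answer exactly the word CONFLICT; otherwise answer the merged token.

Answer: bravo

Derivation:
Final LEFT:  [bravo, charlie, bravo, echo]
Final RIGHT: [bravo, golf, bravo, echo]
i=0: L=bravo R=bravo -> agree -> bravo
i=1: BASE=delta L=charlie R=golf all differ -> CONFLICT
i=2: L=bravo R=bravo -> agree -> bravo
i=3: L=echo R=echo -> agree -> echo
Index 2 -> bravo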